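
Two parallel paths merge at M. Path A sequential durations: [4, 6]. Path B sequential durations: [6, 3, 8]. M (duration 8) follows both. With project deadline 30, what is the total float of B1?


Forward pass: ES(B1) = sum of predecessors on chain B = 0
EF = ES + duration = 0 + 6 = 6
Backward pass: LF(M) = deadline = 30; LS(M) = 30 - 8 = 22
LF(B1) = LS(M) - sum(successors on chain B) = 22 - 11 = 11
LS = LF - duration = 11 - 6 = 5
Total float = LS - ES = 5 - 0 = 5

5


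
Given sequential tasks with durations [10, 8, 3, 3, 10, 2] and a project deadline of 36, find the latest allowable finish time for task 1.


LF(activity 1) = deadline - sum of successor durations
Successors: activities 2 through 6 with durations [8, 3, 3, 10, 2]
Sum of successor durations = 26
LF = 36 - 26 = 10

10


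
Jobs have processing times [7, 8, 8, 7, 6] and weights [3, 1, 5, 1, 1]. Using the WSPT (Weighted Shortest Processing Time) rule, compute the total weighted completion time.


Compute p/w ratios and sort ascending (WSPT): [(8, 5), (7, 3), (6, 1), (7, 1), (8, 1)]
Compute weighted completion times:
  Job (p=8,w=5): C=8, w*C=5*8=40
  Job (p=7,w=3): C=15, w*C=3*15=45
  Job (p=6,w=1): C=21, w*C=1*21=21
  Job (p=7,w=1): C=28, w*C=1*28=28
  Job (p=8,w=1): C=36, w*C=1*36=36
Total weighted completion time = 170

170


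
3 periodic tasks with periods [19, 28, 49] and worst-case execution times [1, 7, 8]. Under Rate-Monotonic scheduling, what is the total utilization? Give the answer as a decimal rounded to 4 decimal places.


Compute individual utilizations (exact fractions):
  Task 1: C/T = 1/19 (approx. 0.0526)
  Task 2: C/T = 7/28 = 1/4 (approx. 0.25)
  Task 3: C/T = 8/49 (approx. 0.1633)
Total utilization U = 1/19 + 1/4 + 8/49 = 1735/3724
Rounded to 4 decimal places: U = 0.4659
RM (Liu & Layland) bound for 3 tasks = 0.779763; compare with U = 1735/3724 (approx. 0.465897)
U <= bound, so schedulable by RM sufficient condition.

0.4659


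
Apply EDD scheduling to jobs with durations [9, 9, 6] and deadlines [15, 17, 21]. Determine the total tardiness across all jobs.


Sort by due date (EDD order): [(9, 15), (9, 17), (6, 21)]
Compute completion times and tardiness:
  Job 1: p=9, d=15, C=9, tardiness=max(0,9-15)=0
  Job 2: p=9, d=17, C=18, tardiness=max(0,18-17)=1
  Job 3: p=6, d=21, C=24, tardiness=max(0,24-21)=3
Total tardiness = 4

4


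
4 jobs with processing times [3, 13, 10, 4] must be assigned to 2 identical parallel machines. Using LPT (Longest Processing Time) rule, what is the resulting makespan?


Sort jobs in decreasing order (LPT): [13, 10, 4, 3]
Assign each job to the least loaded machine:
  Machine 1: jobs [13, 3], load = 16
  Machine 2: jobs [10, 4], load = 14
Makespan = max load = 16

16


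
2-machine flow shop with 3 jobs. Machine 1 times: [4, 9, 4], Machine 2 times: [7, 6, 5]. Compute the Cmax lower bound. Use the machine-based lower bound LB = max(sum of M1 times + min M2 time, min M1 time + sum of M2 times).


LB1 = sum(M1 times) + min(M2 times) = 17 + 5 = 22
LB2 = min(M1 times) + sum(M2 times) = 4 + 18 = 22
Lower bound = max(LB1, LB2) = max(22, 22) = 22

22


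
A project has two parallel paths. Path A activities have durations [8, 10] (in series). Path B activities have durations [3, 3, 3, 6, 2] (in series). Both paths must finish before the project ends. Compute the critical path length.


Path A total = 8 + 10 = 18
Path B total = 3 + 3 + 3 + 6 + 2 = 17
Critical path = longest path = max(18, 17) = 18

18


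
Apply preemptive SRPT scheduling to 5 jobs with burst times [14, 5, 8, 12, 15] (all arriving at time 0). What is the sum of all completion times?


Since all jobs arrive at t=0, SRPT equals SPT ordering.
SPT order: [5, 8, 12, 14, 15]
Completion times:
  Job 1: p=5, C=5
  Job 2: p=8, C=13
  Job 3: p=12, C=25
  Job 4: p=14, C=39
  Job 5: p=15, C=54
Total completion time = 5 + 13 + 25 + 39 + 54 = 136

136


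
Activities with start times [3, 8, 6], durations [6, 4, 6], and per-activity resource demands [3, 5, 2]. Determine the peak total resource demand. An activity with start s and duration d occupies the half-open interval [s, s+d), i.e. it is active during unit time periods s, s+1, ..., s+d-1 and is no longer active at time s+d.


Each activity i is active on [start_i, start_i + duration_i).
Compute total resource usage per time slot:
  t=0: active resources = [], total = 0
  t=1: active resources = [], total = 0
  t=2: active resources = [], total = 0
  t=3: active resources = [3], total = 3
  t=4: active resources = [3], total = 3
  t=5: active resources = [3], total = 3
  t=6: active resources = [3, 2], total = 5
  t=7: active resources = [3, 2], total = 5
  t=8: active resources = [3, 5, 2], total = 10
  t=9: active resources = [5, 2], total = 7
  t=10: active resources = [5, 2], total = 7
  t=11: active resources = [5, 2], total = 7
Peak resource demand = 10

10


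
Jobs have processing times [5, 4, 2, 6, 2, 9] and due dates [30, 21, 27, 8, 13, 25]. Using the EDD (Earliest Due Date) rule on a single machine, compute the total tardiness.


Sort by due date (EDD order): [(6, 8), (2, 13), (4, 21), (9, 25), (2, 27), (5, 30)]
Compute completion times and tardiness:
  Job 1: p=6, d=8, C=6, tardiness=max(0,6-8)=0
  Job 2: p=2, d=13, C=8, tardiness=max(0,8-13)=0
  Job 3: p=4, d=21, C=12, tardiness=max(0,12-21)=0
  Job 4: p=9, d=25, C=21, tardiness=max(0,21-25)=0
  Job 5: p=2, d=27, C=23, tardiness=max(0,23-27)=0
  Job 6: p=5, d=30, C=28, tardiness=max(0,28-30)=0
Total tardiness = 0

0


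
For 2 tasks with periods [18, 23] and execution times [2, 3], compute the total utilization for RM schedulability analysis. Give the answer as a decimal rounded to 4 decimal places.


Compute individual utilizations (exact fractions):
  Task 1: C/T = 2/18 = 1/9 (approx. 0.1111)
  Task 2: C/T = 3/23 (approx. 0.1304)
Total utilization U = 1/9 + 3/23 = 50/207
Rounded to 4 decimal places: U = 0.2415
RM (Liu & Layland) bound for 2 tasks = 0.828427; compare with U = 50/207 (approx. 0.241546)
U <= bound, so schedulable by RM sufficient condition.

0.2415


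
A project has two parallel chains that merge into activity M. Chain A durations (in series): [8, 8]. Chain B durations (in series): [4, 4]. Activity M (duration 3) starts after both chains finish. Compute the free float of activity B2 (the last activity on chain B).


ES(B2) = sum of predecessors on chain B = 4
EF(B2) = ES + duration = 4 + 4 = 8
Successor of B2 is M. ES(M) = max(sum(A), sum(B)) = max(16, 8) = 16
Free float = ES(successor) - EF(current) = 16 - 8 = 8

8


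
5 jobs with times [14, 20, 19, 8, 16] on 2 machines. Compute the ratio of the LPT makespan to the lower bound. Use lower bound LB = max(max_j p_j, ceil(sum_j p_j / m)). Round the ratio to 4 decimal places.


LPT order: [20, 19, 16, 14, 8]
Machine loads after assignment: [42, 35]
LPT makespan = 42
Lower bound = max(max_job, ceil(total/2)) = max(20, 39) = 39
Ratio = 42 / 39 = 1.0769

1.0769


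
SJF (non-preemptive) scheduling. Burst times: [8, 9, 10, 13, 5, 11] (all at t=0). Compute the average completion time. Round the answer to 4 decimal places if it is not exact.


SJF order (ascending): [5, 8, 9, 10, 11, 13]
Completion times:
  Job 1: burst=5, C=5
  Job 2: burst=8, C=13
  Job 3: burst=9, C=22
  Job 4: burst=10, C=32
  Job 5: burst=11, C=43
  Job 6: burst=13, C=56
Average completion = 171/6 = 28.5

28.5


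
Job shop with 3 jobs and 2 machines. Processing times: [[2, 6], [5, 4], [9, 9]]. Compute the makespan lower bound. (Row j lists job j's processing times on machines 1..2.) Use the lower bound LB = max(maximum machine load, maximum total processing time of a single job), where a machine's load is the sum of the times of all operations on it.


Machine loads:
  Machine 1: 2 + 5 + 9 = 16
  Machine 2: 6 + 4 + 9 = 19
Max machine load = 19
Job totals:
  Job 1: 8
  Job 2: 9
  Job 3: 18
Max job total = 18
Lower bound = max(19, 18) = 19

19


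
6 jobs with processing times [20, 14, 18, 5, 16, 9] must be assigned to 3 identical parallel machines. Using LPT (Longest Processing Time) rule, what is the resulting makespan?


Sort jobs in decreasing order (LPT): [20, 18, 16, 14, 9, 5]
Assign each job to the least loaded machine:
  Machine 1: jobs [20, 5], load = 25
  Machine 2: jobs [18, 9], load = 27
  Machine 3: jobs [16, 14], load = 30
Makespan = max load = 30

30


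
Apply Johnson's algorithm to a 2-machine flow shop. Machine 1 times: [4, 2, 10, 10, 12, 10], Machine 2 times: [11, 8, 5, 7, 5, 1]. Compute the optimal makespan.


Apply Johnson's rule:
  Group 1 (a <= b): [(2, 2, 8), (1, 4, 11)]
  Group 2 (a > b): [(4, 10, 7), (3, 10, 5), (5, 12, 5), (6, 10, 1)]
Optimal job order: [2, 1, 4, 3, 5, 6]
Schedule:
  Job 2: M1 done at 2, M2 done at 10
  Job 1: M1 done at 6, M2 done at 21
  Job 4: M1 done at 16, M2 done at 28
  Job 3: M1 done at 26, M2 done at 33
  Job 5: M1 done at 38, M2 done at 43
  Job 6: M1 done at 48, M2 done at 49
Makespan = 49

49


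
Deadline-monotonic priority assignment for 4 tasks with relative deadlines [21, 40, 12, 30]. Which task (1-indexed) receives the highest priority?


Sort tasks by relative deadline (ascending):
  Task 3: deadline = 12
  Task 1: deadline = 21
  Task 4: deadline = 30
  Task 2: deadline = 40
Priority order (highest first): [3, 1, 4, 2]
Highest priority task = 3

3


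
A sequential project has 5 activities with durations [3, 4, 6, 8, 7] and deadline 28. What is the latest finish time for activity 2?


LF(activity 2) = deadline - sum of successor durations
Successors: activities 3 through 5 with durations [6, 8, 7]
Sum of successor durations = 21
LF = 28 - 21 = 7

7


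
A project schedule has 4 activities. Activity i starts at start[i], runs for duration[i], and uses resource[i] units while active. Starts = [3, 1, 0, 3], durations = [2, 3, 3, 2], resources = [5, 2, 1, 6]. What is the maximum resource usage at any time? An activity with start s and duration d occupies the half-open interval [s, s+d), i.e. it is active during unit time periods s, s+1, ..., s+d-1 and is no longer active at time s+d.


Each activity i is active on [start_i, start_i + duration_i).
Compute total resource usage per time slot:
  t=0: active resources = [1], total = 1
  t=1: active resources = [2, 1], total = 3
  t=2: active resources = [2, 1], total = 3
  t=3: active resources = [5, 2, 6], total = 13
  t=4: active resources = [5, 6], total = 11
Peak resource demand = 13

13


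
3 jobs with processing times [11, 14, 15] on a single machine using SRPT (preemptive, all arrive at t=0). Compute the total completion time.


Since all jobs arrive at t=0, SRPT equals SPT ordering.
SPT order: [11, 14, 15]
Completion times:
  Job 1: p=11, C=11
  Job 2: p=14, C=25
  Job 3: p=15, C=40
Total completion time = 11 + 25 + 40 = 76

76


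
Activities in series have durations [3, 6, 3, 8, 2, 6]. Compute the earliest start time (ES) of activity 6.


Activity 6 starts after activities 1 through 5 complete.
Predecessor durations: [3, 6, 3, 8, 2]
ES = 3 + 6 + 3 + 8 + 2 = 22

22


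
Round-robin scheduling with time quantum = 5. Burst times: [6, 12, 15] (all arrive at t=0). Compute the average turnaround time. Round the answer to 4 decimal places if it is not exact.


Time quantum = 5
Execution trace:
  J1 runs 5 units, time = 5
  J2 runs 5 units, time = 10
  J3 runs 5 units, time = 15
  J1 runs 1 units, time = 16
  J2 runs 5 units, time = 21
  J3 runs 5 units, time = 26
  J2 runs 2 units, time = 28
  J3 runs 5 units, time = 33
Finish times: [16, 28, 33]
Average turnaround = 77/3 = 25.6667

25.6667


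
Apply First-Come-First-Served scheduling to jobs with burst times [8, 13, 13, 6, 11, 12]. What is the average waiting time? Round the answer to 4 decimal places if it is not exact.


FCFS order (as given): [8, 13, 13, 6, 11, 12]
Waiting times:
  Job 1: wait = 0
  Job 2: wait = 8
  Job 3: wait = 21
  Job 4: wait = 34
  Job 5: wait = 40
  Job 6: wait = 51
Sum of waiting times = 154
Average waiting time = 154/6 = 25.6667

25.6667


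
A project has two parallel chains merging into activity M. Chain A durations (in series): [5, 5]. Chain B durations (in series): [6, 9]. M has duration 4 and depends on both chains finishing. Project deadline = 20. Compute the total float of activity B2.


Forward pass: ES(B2) = sum of predecessors on chain B = 6
EF = ES + duration = 6 + 9 = 15
Backward pass: LF(M) = deadline = 20; LS(M) = 20 - 4 = 16
LF(B2) = LS(M) - sum(successors on chain B) = 16 - 0 = 16
LS = LF - duration = 16 - 9 = 7
Total float = LS - ES = 7 - 6 = 1

1


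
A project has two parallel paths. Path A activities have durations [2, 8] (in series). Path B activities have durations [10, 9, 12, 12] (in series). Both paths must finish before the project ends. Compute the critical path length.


Path A total = 2 + 8 = 10
Path B total = 10 + 9 + 12 + 12 = 43
Critical path = longest path = max(10, 43) = 43

43


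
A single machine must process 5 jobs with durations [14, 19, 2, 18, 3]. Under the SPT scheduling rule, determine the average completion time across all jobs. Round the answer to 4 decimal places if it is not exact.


Sort jobs by processing time (SPT order): [2, 3, 14, 18, 19]
Compute completion times sequentially:
  Job 1: processing = 2, completes at 2
  Job 2: processing = 3, completes at 5
  Job 3: processing = 14, completes at 19
  Job 4: processing = 18, completes at 37
  Job 5: processing = 19, completes at 56
Sum of completion times = 119
Average completion time = 119/5 = 23.8

23.8


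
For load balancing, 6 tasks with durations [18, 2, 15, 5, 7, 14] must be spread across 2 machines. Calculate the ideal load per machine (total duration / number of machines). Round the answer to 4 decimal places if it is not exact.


Total processing time = 18 + 2 + 15 + 5 + 7 + 14 = 61
Number of machines = 2
Ideal balanced load = 61 / 2 = 30.5

30.5


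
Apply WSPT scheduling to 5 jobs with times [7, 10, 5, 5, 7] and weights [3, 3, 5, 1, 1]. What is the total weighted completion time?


Compute p/w ratios and sort ascending (WSPT): [(5, 5), (7, 3), (10, 3), (5, 1), (7, 1)]
Compute weighted completion times:
  Job (p=5,w=5): C=5, w*C=5*5=25
  Job (p=7,w=3): C=12, w*C=3*12=36
  Job (p=10,w=3): C=22, w*C=3*22=66
  Job (p=5,w=1): C=27, w*C=1*27=27
  Job (p=7,w=1): C=34, w*C=1*34=34
Total weighted completion time = 188

188


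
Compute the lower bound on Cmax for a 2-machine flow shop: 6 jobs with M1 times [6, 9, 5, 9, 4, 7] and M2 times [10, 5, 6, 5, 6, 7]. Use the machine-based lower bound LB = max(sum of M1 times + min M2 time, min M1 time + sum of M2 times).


LB1 = sum(M1 times) + min(M2 times) = 40 + 5 = 45
LB2 = min(M1 times) + sum(M2 times) = 4 + 39 = 43
Lower bound = max(LB1, LB2) = max(45, 43) = 45

45


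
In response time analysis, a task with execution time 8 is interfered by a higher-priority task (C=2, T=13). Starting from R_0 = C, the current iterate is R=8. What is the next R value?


R_next = C + ceil(R_prev / T_hp) * C_hp
ceil(8 / 13) = ceil(0.6154) = 1
Interference = 1 * 2 = 2
R_next = 8 + 2 = 10

10


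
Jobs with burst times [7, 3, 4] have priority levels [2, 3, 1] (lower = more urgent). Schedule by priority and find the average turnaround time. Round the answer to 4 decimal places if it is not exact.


Sort by priority (ascending = highest first):
Order: [(1, 4), (2, 7), (3, 3)]
Completion times:
  Priority 1, burst=4, C=4
  Priority 2, burst=7, C=11
  Priority 3, burst=3, C=14
Average turnaround = 29/3 = 9.6667

9.6667


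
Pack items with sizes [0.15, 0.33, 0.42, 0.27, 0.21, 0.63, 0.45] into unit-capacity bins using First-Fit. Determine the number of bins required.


Place items sequentially using First-Fit:
  Item 0.15 -> new Bin 1
  Item 0.33 -> Bin 1 (now 0.48)
  Item 0.42 -> Bin 1 (now 0.9)
  Item 0.27 -> new Bin 2
  Item 0.21 -> Bin 2 (now 0.48)
  Item 0.63 -> new Bin 3
  Item 0.45 -> Bin 2 (now 0.93)
Total bins used = 3

3


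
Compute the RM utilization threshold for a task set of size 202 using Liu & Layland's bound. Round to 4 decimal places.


Compute 2^(1/202) = 1.0034373158
Subtract 1: 1.0034373158 - 1 = 0.0034373158
Multiply by n: 202 * 0.0034373158 = 0.6943377916
Round to 4 dp: 0.6943

0.6943


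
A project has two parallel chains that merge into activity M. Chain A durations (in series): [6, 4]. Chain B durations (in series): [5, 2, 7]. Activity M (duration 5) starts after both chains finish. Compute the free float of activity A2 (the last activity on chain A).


ES(A2) = sum of predecessors on chain A = 6
EF(A2) = ES + duration = 6 + 4 = 10
Successor of A2 is M. ES(M) = max(sum(A), sum(B)) = max(10, 14) = 14
Free float = ES(successor) - EF(current) = 14 - 10 = 4

4


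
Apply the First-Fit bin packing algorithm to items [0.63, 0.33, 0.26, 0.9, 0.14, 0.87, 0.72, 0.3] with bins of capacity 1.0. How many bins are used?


Place items sequentially using First-Fit:
  Item 0.63 -> new Bin 1
  Item 0.33 -> Bin 1 (now 0.96)
  Item 0.26 -> new Bin 2
  Item 0.9 -> new Bin 3
  Item 0.14 -> Bin 2 (now 0.4)
  Item 0.87 -> new Bin 4
  Item 0.72 -> new Bin 5
  Item 0.3 -> Bin 2 (now 0.7)
Total bins used = 5

5


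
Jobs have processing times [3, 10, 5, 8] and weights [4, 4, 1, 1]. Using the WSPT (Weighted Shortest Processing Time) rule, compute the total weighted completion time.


Compute p/w ratios and sort ascending (WSPT): [(3, 4), (10, 4), (5, 1), (8, 1)]
Compute weighted completion times:
  Job (p=3,w=4): C=3, w*C=4*3=12
  Job (p=10,w=4): C=13, w*C=4*13=52
  Job (p=5,w=1): C=18, w*C=1*18=18
  Job (p=8,w=1): C=26, w*C=1*26=26
Total weighted completion time = 108

108


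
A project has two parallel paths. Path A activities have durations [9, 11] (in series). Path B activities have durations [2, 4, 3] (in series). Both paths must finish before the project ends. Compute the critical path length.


Path A total = 9 + 11 = 20
Path B total = 2 + 4 + 3 = 9
Critical path = longest path = max(20, 9) = 20

20


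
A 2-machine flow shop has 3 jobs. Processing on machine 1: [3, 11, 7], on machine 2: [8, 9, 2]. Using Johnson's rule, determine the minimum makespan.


Apply Johnson's rule:
  Group 1 (a <= b): [(1, 3, 8)]
  Group 2 (a > b): [(2, 11, 9), (3, 7, 2)]
Optimal job order: [1, 2, 3]
Schedule:
  Job 1: M1 done at 3, M2 done at 11
  Job 2: M1 done at 14, M2 done at 23
  Job 3: M1 done at 21, M2 done at 25
Makespan = 25

25


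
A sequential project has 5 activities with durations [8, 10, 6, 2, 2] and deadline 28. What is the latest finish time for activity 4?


LF(activity 4) = deadline - sum of successor durations
Successors: activities 5 through 5 with durations [2]
Sum of successor durations = 2
LF = 28 - 2 = 26

26


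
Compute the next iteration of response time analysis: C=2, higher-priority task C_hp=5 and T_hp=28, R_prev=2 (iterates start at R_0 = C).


R_next = C + ceil(R_prev / T_hp) * C_hp
ceil(2 / 28) = ceil(0.0714) = 1
Interference = 1 * 5 = 5
R_next = 2 + 5 = 7

7


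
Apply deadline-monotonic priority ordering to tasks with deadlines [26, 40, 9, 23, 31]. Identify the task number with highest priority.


Sort tasks by relative deadline (ascending):
  Task 3: deadline = 9
  Task 4: deadline = 23
  Task 1: deadline = 26
  Task 5: deadline = 31
  Task 2: deadline = 40
Priority order (highest first): [3, 4, 1, 5, 2]
Highest priority task = 3

3


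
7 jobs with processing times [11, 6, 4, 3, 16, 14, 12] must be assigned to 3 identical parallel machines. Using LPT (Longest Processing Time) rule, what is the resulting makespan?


Sort jobs in decreasing order (LPT): [16, 14, 12, 11, 6, 4, 3]
Assign each job to the least loaded machine:
  Machine 1: jobs [16, 4, 3], load = 23
  Machine 2: jobs [14, 6], load = 20
  Machine 3: jobs [12, 11], load = 23
Makespan = max load = 23

23


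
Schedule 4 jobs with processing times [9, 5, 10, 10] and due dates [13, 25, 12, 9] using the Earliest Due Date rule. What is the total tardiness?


Sort by due date (EDD order): [(10, 9), (10, 12), (9, 13), (5, 25)]
Compute completion times and tardiness:
  Job 1: p=10, d=9, C=10, tardiness=max(0,10-9)=1
  Job 2: p=10, d=12, C=20, tardiness=max(0,20-12)=8
  Job 3: p=9, d=13, C=29, tardiness=max(0,29-13)=16
  Job 4: p=5, d=25, C=34, tardiness=max(0,34-25)=9
Total tardiness = 34

34


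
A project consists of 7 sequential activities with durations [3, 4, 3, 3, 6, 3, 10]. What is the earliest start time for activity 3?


Activity 3 starts after activities 1 through 2 complete.
Predecessor durations: [3, 4]
ES = 3 + 4 = 7

7


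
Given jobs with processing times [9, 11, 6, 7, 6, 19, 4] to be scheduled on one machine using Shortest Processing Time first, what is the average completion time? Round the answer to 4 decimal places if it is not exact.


Sort jobs by processing time (SPT order): [4, 6, 6, 7, 9, 11, 19]
Compute completion times sequentially:
  Job 1: processing = 4, completes at 4
  Job 2: processing = 6, completes at 10
  Job 3: processing = 6, completes at 16
  Job 4: processing = 7, completes at 23
  Job 5: processing = 9, completes at 32
  Job 6: processing = 11, completes at 43
  Job 7: processing = 19, completes at 62
Sum of completion times = 190
Average completion time = 190/7 = 27.1429

27.1429


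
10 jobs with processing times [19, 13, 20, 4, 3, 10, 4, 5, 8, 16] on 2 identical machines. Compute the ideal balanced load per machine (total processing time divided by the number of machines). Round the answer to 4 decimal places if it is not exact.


Total processing time = 19 + 13 + 20 + 4 + 3 + 10 + 4 + 5 + 8 + 16 = 102
Number of machines = 2
Ideal balanced load = 102 / 2 = 51.0

51.0


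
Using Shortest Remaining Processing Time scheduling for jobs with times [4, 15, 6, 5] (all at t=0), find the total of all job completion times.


Since all jobs arrive at t=0, SRPT equals SPT ordering.
SPT order: [4, 5, 6, 15]
Completion times:
  Job 1: p=4, C=4
  Job 2: p=5, C=9
  Job 3: p=6, C=15
  Job 4: p=15, C=30
Total completion time = 4 + 9 + 15 + 30 = 58

58


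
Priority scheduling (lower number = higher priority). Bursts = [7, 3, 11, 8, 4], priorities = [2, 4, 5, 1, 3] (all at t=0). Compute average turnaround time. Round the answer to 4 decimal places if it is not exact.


Sort by priority (ascending = highest first):
Order: [(1, 8), (2, 7), (3, 4), (4, 3), (5, 11)]
Completion times:
  Priority 1, burst=8, C=8
  Priority 2, burst=7, C=15
  Priority 3, burst=4, C=19
  Priority 4, burst=3, C=22
  Priority 5, burst=11, C=33
Average turnaround = 97/5 = 19.4

19.4


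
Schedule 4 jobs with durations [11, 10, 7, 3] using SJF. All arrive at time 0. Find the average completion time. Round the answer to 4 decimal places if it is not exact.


SJF order (ascending): [3, 7, 10, 11]
Completion times:
  Job 1: burst=3, C=3
  Job 2: burst=7, C=10
  Job 3: burst=10, C=20
  Job 4: burst=11, C=31
Average completion = 64/4 = 16.0

16.0


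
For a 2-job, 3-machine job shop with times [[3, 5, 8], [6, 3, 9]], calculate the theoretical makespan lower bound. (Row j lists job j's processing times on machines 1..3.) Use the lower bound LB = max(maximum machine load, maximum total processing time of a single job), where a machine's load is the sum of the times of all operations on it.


Machine loads:
  Machine 1: 3 + 6 = 9
  Machine 2: 5 + 3 = 8
  Machine 3: 8 + 9 = 17
Max machine load = 17
Job totals:
  Job 1: 16
  Job 2: 18
Max job total = 18
Lower bound = max(17, 18) = 18

18


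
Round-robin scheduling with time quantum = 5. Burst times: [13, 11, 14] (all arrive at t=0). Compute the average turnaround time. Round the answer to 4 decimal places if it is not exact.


Time quantum = 5
Execution trace:
  J1 runs 5 units, time = 5
  J2 runs 5 units, time = 10
  J3 runs 5 units, time = 15
  J1 runs 5 units, time = 20
  J2 runs 5 units, time = 25
  J3 runs 5 units, time = 30
  J1 runs 3 units, time = 33
  J2 runs 1 units, time = 34
  J3 runs 4 units, time = 38
Finish times: [33, 34, 38]
Average turnaround = 105/3 = 35.0

35.0


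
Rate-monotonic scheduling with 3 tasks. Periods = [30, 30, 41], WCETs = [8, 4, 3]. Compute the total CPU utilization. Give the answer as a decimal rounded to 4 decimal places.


Compute individual utilizations (exact fractions):
  Task 1: C/T = 8/30 = 4/15 (approx. 0.2667)
  Task 2: C/T = 4/30 = 2/15 (approx. 0.1333)
  Task 3: C/T = 3/41 (approx. 0.0732)
Total utilization U = 4/15 + 2/15 + 3/41 = 97/205
Rounded to 4 decimal places: U = 0.4732
RM (Liu & Layland) bound for 3 tasks = 0.779763; compare with U = 97/205 (approx. 0.473171)
U <= bound, so schedulable by RM sufficient condition.

0.4732


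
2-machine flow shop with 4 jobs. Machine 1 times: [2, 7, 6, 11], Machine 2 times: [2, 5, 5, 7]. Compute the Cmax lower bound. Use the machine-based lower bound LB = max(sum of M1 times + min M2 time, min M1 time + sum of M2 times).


LB1 = sum(M1 times) + min(M2 times) = 26 + 2 = 28
LB2 = min(M1 times) + sum(M2 times) = 2 + 19 = 21
Lower bound = max(LB1, LB2) = max(28, 21) = 28

28


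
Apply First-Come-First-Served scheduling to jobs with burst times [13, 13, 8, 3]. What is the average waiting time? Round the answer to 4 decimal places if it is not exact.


FCFS order (as given): [13, 13, 8, 3]
Waiting times:
  Job 1: wait = 0
  Job 2: wait = 13
  Job 3: wait = 26
  Job 4: wait = 34
Sum of waiting times = 73
Average waiting time = 73/4 = 18.25

18.25


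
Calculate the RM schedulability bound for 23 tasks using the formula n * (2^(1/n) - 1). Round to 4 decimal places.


Compute 2^(1/23) = 1.0305955448
Subtract 1: 1.0305955448 - 1 = 0.0305955448
Multiply by n: 23 * 0.0305955448 = 0.7036975304
Round to 4 dp: 0.7037

0.7037


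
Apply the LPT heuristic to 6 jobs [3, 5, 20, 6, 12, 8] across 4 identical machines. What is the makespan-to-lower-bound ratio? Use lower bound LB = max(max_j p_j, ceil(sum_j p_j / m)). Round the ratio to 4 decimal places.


LPT order: [20, 12, 8, 6, 5, 3]
Machine loads after assignment: [20, 12, 11, 11]
LPT makespan = 20
Lower bound = max(max_job, ceil(total/4)) = max(20, 14) = 20
Ratio = 20 / 20 = 1.0

1.0


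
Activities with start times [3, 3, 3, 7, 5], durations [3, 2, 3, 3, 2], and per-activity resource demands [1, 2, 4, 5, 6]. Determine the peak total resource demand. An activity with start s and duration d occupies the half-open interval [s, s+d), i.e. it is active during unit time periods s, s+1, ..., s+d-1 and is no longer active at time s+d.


Each activity i is active on [start_i, start_i + duration_i).
Compute total resource usage per time slot:
  t=0: active resources = [], total = 0
  t=1: active resources = [], total = 0
  t=2: active resources = [], total = 0
  t=3: active resources = [1, 2, 4], total = 7
  t=4: active resources = [1, 2, 4], total = 7
  t=5: active resources = [1, 4, 6], total = 11
  t=6: active resources = [6], total = 6
  t=7: active resources = [5], total = 5
  t=8: active resources = [5], total = 5
  t=9: active resources = [5], total = 5
Peak resource demand = 11

11


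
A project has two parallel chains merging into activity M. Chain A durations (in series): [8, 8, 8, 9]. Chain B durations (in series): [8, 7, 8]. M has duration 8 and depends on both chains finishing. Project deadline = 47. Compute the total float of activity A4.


Forward pass: ES(A4) = sum of predecessors on chain A = 24
EF = ES + duration = 24 + 9 = 33
Backward pass: LF(M) = deadline = 47; LS(M) = 47 - 8 = 39
LF(A4) = LS(M) - sum(successors on chain A) = 39 - 0 = 39
LS = LF - duration = 39 - 9 = 30
Total float = LS - ES = 30 - 24 = 6

6


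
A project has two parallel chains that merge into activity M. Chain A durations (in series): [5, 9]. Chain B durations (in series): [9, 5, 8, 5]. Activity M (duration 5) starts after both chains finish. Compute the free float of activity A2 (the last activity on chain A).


ES(A2) = sum of predecessors on chain A = 5
EF(A2) = ES + duration = 5 + 9 = 14
Successor of A2 is M. ES(M) = max(sum(A), sum(B)) = max(14, 27) = 27
Free float = ES(successor) - EF(current) = 27 - 14 = 13

13


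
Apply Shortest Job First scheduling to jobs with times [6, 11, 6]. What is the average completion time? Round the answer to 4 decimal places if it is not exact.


SJF order (ascending): [6, 6, 11]
Completion times:
  Job 1: burst=6, C=6
  Job 2: burst=6, C=12
  Job 3: burst=11, C=23
Average completion = 41/3 = 13.6667

13.6667


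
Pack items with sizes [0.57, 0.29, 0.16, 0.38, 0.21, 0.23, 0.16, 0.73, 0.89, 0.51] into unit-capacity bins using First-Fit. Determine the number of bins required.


Place items sequentially using First-Fit:
  Item 0.57 -> new Bin 1
  Item 0.29 -> Bin 1 (now 0.86)
  Item 0.16 -> new Bin 2
  Item 0.38 -> Bin 2 (now 0.54)
  Item 0.21 -> Bin 2 (now 0.75)
  Item 0.23 -> Bin 2 (now 0.98)
  Item 0.16 -> new Bin 3
  Item 0.73 -> Bin 3 (now 0.89)
  Item 0.89 -> new Bin 4
  Item 0.51 -> new Bin 5
Total bins used = 5

5


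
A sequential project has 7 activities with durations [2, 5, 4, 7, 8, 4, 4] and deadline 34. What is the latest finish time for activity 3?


LF(activity 3) = deadline - sum of successor durations
Successors: activities 4 through 7 with durations [7, 8, 4, 4]
Sum of successor durations = 23
LF = 34 - 23 = 11

11


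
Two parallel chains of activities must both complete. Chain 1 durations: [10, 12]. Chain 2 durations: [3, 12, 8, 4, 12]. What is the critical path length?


Path A total = 10 + 12 = 22
Path B total = 3 + 12 + 8 + 4 + 12 = 39
Critical path = longest path = max(22, 39) = 39

39


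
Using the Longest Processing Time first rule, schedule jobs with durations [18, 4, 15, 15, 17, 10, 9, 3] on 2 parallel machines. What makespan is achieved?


Sort jobs in decreasing order (LPT): [18, 17, 15, 15, 10, 9, 4, 3]
Assign each job to the least loaded machine:
  Machine 1: jobs [18, 15, 9, 4], load = 46
  Machine 2: jobs [17, 15, 10, 3], load = 45
Makespan = max load = 46

46


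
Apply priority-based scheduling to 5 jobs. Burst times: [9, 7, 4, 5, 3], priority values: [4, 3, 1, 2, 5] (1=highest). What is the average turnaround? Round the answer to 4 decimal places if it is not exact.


Sort by priority (ascending = highest first):
Order: [(1, 4), (2, 5), (3, 7), (4, 9), (5, 3)]
Completion times:
  Priority 1, burst=4, C=4
  Priority 2, burst=5, C=9
  Priority 3, burst=7, C=16
  Priority 4, burst=9, C=25
  Priority 5, burst=3, C=28
Average turnaround = 82/5 = 16.4

16.4


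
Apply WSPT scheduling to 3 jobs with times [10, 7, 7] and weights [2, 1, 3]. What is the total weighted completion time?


Compute p/w ratios and sort ascending (WSPT): [(7, 3), (10, 2), (7, 1)]
Compute weighted completion times:
  Job (p=7,w=3): C=7, w*C=3*7=21
  Job (p=10,w=2): C=17, w*C=2*17=34
  Job (p=7,w=1): C=24, w*C=1*24=24
Total weighted completion time = 79

79


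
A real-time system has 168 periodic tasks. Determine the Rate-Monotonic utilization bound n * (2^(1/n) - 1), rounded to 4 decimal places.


Compute 2^(1/168) = 1.0041343992
Subtract 1: 1.0041343992 - 1 = 0.0041343992
Multiply by n: 168 * 0.0041343992 = 0.6945790656
Round to 4 dp: 0.6946

0.6946


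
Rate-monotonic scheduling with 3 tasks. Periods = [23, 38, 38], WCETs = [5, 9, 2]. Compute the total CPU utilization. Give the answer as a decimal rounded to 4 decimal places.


Compute individual utilizations (exact fractions):
  Task 1: C/T = 5/23 (approx. 0.2174)
  Task 2: C/T = 9/38 (approx. 0.2368)
  Task 3: C/T = 2/38 = 1/19 (approx. 0.0526)
Total utilization U = 5/23 + 9/38 + 1/19 = 443/874
Rounded to 4 decimal places: U = 0.5069
RM (Liu & Layland) bound for 3 tasks = 0.779763; compare with U = 443/874 (approx. 0.506865)
U <= bound, so schedulable by RM sufficient condition.

0.5069


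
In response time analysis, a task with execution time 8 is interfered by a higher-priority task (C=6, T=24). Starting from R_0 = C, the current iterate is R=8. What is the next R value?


R_next = C + ceil(R_prev / T_hp) * C_hp
ceil(8 / 24) = ceil(0.3333) = 1
Interference = 1 * 6 = 6
R_next = 8 + 6 = 14

14


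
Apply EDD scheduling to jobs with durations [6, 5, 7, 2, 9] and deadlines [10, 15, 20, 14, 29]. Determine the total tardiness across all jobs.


Sort by due date (EDD order): [(6, 10), (2, 14), (5, 15), (7, 20), (9, 29)]
Compute completion times and tardiness:
  Job 1: p=6, d=10, C=6, tardiness=max(0,6-10)=0
  Job 2: p=2, d=14, C=8, tardiness=max(0,8-14)=0
  Job 3: p=5, d=15, C=13, tardiness=max(0,13-15)=0
  Job 4: p=7, d=20, C=20, tardiness=max(0,20-20)=0
  Job 5: p=9, d=29, C=29, tardiness=max(0,29-29)=0
Total tardiness = 0

0


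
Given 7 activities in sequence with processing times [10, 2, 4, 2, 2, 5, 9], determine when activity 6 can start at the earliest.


Activity 6 starts after activities 1 through 5 complete.
Predecessor durations: [10, 2, 4, 2, 2]
ES = 10 + 2 + 4 + 2 + 2 = 20

20


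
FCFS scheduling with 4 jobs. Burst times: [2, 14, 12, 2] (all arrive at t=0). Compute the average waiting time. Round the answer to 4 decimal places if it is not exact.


FCFS order (as given): [2, 14, 12, 2]
Waiting times:
  Job 1: wait = 0
  Job 2: wait = 2
  Job 3: wait = 16
  Job 4: wait = 28
Sum of waiting times = 46
Average waiting time = 46/4 = 11.5

11.5


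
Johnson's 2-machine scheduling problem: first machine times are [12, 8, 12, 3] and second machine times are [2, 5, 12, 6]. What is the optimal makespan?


Apply Johnson's rule:
  Group 1 (a <= b): [(4, 3, 6), (3, 12, 12)]
  Group 2 (a > b): [(2, 8, 5), (1, 12, 2)]
Optimal job order: [4, 3, 2, 1]
Schedule:
  Job 4: M1 done at 3, M2 done at 9
  Job 3: M1 done at 15, M2 done at 27
  Job 2: M1 done at 23, M2 done at 32
  Job 1: M1 done at 35, M2 done at 37
Makespan = 37

37


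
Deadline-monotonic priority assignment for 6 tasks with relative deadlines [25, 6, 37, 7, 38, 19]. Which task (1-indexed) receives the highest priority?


Sort tasks by relative deadline (ascending):
  Task 2: deadline = 6
  Task 4: deadline = 7
  Task 6: deadline = 19
  Task 1: deadline = 25
  Task 3: deadline = 37
  Task 5: deadline = 38
Priority order (highest first): [2, 4, 6, 1, 3, 5]
Highest priority task = 2

2


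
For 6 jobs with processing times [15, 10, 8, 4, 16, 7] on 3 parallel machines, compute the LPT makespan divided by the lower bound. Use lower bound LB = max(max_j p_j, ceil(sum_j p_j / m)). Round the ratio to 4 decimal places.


LPT order: [16, 15, 10, 8, 7, 4]
Machine loads after assignment: [20, 22, 18]
LPT makespan = 22
Lower bound = max(max_job, ceil(total/3)) = max(16, 20) = 20
Ratio = 22 / 20 = 1.1

1.1


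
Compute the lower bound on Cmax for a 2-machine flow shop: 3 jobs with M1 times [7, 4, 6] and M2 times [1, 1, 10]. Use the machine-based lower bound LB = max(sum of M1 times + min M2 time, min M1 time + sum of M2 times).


LB1 = sum(M1 times) + min(M2 times) = 17 + 1 = 18
LB2 = min(M1 times) + sum(M2 times) = 4 + 12 = 16
Lower bound = max(LB1, LB2) = max(18, 16) = 18

18


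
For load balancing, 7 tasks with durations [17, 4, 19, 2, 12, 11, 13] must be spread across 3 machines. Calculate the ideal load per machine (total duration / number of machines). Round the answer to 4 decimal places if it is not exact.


Total processing time = 17 + 4 + 19 + 2 + 12 + 11 + 13 = 78
Number of machines = 3
Ideal balanced load = 78 / 3 = 26.0

26.0


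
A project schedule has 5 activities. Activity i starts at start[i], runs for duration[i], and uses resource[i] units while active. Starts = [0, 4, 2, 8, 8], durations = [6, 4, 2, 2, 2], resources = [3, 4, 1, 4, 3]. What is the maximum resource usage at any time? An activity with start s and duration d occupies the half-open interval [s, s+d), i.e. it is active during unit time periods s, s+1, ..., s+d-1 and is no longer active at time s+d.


Each activity i is active on [start_i, start_i + duration_i).
Compute total resource usage per time slot:
  t=0: active resources = [3], total = 3
  t=1: active resources = [3], total = 3
  t=2: active resources = [3, 1], total = 4
  t=3: active resources = [3, 1], total = 4
  t=4: active resources = [3, 4], total = 7
  t=5: active resources = [3, 4], total = 7
  t=6: active resources = [4], total = 4
  t=7: active resources = [4], total = 4
  t=8: active resources = [4, 3], total = 7
  t=9: active resources = [4, 3], total = 7
Peak resource demand = 7

7


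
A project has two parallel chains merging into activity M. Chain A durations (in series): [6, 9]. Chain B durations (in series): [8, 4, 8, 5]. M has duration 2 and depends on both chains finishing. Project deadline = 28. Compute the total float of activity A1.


Forward pass: ES(A1) = sum of predecessors on chain A = 0
EF = ES + duration = 0 + 6 = 6
Backward pass: LF(M) = deadline = 28; LS(M) = 28 - 2 = 26
LF(A1) = LS(M) - sum(successors on chain A) = 26 - 9 = 17
LS = LF - duration = 17 - 6 = 11
Total float = LS - ES = 11 - 0 = 11

11


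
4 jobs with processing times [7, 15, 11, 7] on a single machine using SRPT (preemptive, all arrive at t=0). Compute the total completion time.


Since all jobs arrive at t=0, SRPT equals SPT ordering.
SPT order: [7, 7, 11, 15]
Completion times:
  Job 1: p=7, C=7
  Job 2: p=7, C=14
  Job 3: p=11, C=25
  Job 4: p=15, C=40
Total completion time = 7 + 14 + 25 + 40 = 86

86


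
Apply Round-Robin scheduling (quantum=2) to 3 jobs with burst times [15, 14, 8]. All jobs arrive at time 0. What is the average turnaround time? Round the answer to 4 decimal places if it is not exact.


Time quantum = 2
Execution trace:
  J1 runs 2 units, time = 2
  J2 runs 2 units, time = 4
  J3 runs 2 units, time = 6
  J1 runs 2 units, time = 8
  J2 runs 2 units, time = 10
  J3 runs 2 units, time = 12
  J1 runs 2 units, time = 14
  J2 runs 2 units, time = 16
  J3 runs 2 units, time = 18
  J1 runs 2 units, time = 20
  J2 runs 2 units, time = 22
  J3 runs 2 units, time = 24
  J1 runs 2 units, time = 26
  J2 runs 2 units, time = 28
  J1 runs 2 units, time = 30
  J2 runs 2 units, time = 32
  J1 runs 2 units, time = 34
  J2 runs 2 units, time = 36
  J1 runs 1 units, time = 37
Finish times: [37, 36, 24]
Average turnaround = 97/3 = 32.3333

32.3333


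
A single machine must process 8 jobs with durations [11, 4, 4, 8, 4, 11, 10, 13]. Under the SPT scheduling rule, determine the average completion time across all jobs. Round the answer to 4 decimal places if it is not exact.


Sort jobs by processing time (SPT order): [4, 4, 4, 8, 10, 11, 11, 13]
Compute completion times sequentially:
  Job 1: processing = 4, completes at 4
  Job 2: processing = 4, completes at 8
  Job 3: processing = 4, completes at 12
  Job 4: processing = 8, completes at 20
  Job 5: processing = 10, completes at 30
  Job 6: processing = 11, completes at 41
  Job 7: processing = 11, completes at 52
  Job 8: processing = 13, completes at 65
Sum of completion times = 232
Average completion time = 232/8 = 29.0

29.0


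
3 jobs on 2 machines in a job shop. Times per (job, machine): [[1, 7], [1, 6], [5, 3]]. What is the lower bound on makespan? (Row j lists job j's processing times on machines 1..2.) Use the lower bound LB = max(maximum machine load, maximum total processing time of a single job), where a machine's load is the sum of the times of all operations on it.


Machine loads:
  Machine 1: 1 + 1 + 5 = 7
  Machine 2: 7 + 6 + 3 = 16
Max machine load = 16
Job totals:
  Job 1: 8
  Job 2: 7
  Job 3: 8
Max job total = 8
Lower bound = max(16, 8) = 16

16


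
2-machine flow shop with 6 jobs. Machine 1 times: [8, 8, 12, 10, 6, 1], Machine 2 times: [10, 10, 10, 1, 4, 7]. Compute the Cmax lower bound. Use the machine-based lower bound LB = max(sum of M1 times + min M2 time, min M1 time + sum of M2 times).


LB1 = sum(M1 times) + min(M2 times) = 45 + 1 = 46
LB2 = min(M1 times) + sum(M2 times) = 1 + 42 = 43
Lower bound = max(LB1, LB2) = max(46, 43) = 46

46


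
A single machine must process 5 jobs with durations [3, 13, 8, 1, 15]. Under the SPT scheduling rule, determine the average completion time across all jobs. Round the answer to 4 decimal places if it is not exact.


Sort jobs by processing time (SPT order): [1, 3, 8, 13, 15]
Compute completion times sequentially:
  Job 1: processing = 1, completes at 1
  Job 2: processing = 3, completes at 4
  Job 3: processing = 8, completes at 12
  Job 4: processing = 13, completes at 25
  Job 5: processing = 15, completes at 40
Sum of completion times = 82
Average completion time = 82/5 = 16.4

16.4
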